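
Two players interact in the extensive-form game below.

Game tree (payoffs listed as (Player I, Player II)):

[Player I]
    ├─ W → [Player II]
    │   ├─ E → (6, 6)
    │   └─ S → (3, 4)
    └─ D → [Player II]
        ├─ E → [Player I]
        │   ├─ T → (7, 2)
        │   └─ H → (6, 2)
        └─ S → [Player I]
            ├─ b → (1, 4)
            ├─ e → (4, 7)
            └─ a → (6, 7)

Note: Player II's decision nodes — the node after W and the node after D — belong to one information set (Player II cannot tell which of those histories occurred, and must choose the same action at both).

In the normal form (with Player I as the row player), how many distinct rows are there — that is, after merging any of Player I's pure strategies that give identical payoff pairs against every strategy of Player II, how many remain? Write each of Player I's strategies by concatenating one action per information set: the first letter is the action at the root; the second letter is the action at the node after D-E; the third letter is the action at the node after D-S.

Player I has 12 pure strategies: WTb, WTe, WTa, WHb, WHe, WHa, DTb, DTe, DTa, DHb, DHe, DHa. Columns: E, S.
{WTb, WTe, WTa, WHb, WHe, WHa} → row (6,6) (3,4)
{DTb} → row (7,2) (1,4)
{DTe} → row (7,2) (4,7)
{DTa} → row (7,2) (6,7)
{DHb} → row (6,2) (1,4)
{DHe} → row (6,2) (4,7)
{DHa} → row (6,2) (6,7)
That's 7 distinct rows out of 12 strategies.

7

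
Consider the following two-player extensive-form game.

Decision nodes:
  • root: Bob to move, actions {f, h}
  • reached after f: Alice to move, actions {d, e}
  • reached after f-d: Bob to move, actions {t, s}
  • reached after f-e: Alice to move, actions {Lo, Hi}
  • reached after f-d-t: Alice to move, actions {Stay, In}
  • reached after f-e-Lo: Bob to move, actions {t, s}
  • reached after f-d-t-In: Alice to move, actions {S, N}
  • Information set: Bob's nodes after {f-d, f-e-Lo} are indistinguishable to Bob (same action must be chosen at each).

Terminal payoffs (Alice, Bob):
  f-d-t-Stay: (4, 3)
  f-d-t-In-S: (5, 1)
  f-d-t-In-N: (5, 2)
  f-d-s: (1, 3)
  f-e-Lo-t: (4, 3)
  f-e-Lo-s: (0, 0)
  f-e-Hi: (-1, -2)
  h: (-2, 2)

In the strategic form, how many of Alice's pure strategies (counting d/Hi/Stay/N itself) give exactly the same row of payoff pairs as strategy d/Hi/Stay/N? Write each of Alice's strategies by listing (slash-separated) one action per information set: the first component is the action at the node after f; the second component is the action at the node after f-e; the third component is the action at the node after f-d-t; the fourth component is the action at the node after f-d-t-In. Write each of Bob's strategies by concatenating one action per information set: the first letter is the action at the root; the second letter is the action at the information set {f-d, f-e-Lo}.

Row for d/Hi/Stay/N (columns ft, fs, ht, hs): (4,3) (1,3) (-2,2) (-2,2).
Under d/Hi/Stay/N, Alice's choice at the node after f-e and at the node after f-d-t-In can never be reached regardless of what Bob does, so varying those choices leaves every outcome unchanged.
Holding the reachable choices fixed and varying the unreachable ones freely already gives 2 × 2 = 4 equivalent strategies.
No other strategy reproduces this row, so those 4 are the full class: d/Lo/Stay/S, d/Lo/Stay/N, d/Hi/Stay/S, d/Hi/Stay/N.

4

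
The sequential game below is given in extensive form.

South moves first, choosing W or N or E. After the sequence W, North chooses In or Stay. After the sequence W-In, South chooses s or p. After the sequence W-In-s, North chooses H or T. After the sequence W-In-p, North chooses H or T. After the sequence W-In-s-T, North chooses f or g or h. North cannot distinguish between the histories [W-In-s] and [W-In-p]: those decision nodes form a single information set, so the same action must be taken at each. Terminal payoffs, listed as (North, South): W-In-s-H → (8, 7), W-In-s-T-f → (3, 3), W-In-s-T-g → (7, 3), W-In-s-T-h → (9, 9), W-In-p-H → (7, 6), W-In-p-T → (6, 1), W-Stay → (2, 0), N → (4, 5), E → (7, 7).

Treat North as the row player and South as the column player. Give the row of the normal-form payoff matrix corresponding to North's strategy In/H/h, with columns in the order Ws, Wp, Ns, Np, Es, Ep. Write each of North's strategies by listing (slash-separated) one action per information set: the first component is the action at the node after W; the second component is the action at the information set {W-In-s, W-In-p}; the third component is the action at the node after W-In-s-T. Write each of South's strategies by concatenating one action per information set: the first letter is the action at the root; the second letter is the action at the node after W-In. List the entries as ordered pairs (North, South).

(8,7) (7,6) (4,5) (4,5) (7,7) (7,7)

vs Ws: South plays W → North plays In at [W] → South plays s at [W-In] → North plays H at [W-In-s] → (8, 7)
vs Wp: South plays W → North plays In at [W] → South plays p at [W-In] → North plays H at [W-In-p] → (7, 6)
vs Ns: South plays N → (4, 5)
vs Np: South plays N → (4, 5)
vs Es: South plays E → (7, 7)
vs Ep: South plays E → (7, 7)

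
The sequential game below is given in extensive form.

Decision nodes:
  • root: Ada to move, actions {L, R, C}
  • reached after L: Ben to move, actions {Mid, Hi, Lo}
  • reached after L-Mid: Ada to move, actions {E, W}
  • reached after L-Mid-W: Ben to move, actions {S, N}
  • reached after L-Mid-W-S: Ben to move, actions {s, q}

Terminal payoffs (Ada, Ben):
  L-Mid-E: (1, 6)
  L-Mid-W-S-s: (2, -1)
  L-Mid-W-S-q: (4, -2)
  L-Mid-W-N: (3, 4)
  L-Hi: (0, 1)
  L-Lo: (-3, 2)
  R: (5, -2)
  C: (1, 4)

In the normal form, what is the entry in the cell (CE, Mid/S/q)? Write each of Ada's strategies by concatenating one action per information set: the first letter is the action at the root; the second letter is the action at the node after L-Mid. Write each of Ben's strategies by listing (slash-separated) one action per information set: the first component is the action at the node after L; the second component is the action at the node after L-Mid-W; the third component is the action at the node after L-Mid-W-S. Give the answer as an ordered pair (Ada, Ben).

(1, 4)

Trace the play path from the root:
  Ada plays C
→ terminal payoff (1, 4).
(Ada's choice at the node after L-Mid is never reached on this path, so it doesn't affect the outcome.)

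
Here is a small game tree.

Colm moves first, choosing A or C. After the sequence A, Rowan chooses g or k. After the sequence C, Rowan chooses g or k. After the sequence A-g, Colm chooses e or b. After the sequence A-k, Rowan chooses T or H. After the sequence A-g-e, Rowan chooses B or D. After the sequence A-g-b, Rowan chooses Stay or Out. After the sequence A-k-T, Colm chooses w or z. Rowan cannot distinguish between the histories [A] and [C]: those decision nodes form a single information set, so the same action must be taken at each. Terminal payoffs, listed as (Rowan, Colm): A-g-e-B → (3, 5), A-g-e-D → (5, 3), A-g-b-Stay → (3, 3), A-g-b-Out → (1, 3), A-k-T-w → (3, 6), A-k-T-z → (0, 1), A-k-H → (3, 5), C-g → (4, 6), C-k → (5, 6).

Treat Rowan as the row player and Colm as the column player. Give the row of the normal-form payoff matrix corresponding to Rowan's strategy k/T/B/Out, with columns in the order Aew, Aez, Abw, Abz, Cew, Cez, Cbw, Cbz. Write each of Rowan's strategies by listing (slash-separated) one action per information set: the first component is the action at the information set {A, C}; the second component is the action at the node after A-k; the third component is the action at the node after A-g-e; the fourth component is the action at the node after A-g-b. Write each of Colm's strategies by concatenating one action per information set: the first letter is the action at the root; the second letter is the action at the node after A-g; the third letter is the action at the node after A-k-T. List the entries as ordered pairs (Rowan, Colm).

vs Aew: Colm plays A → Rowan plays k at [A] → Rowan plays T at [A-k] → Colm plays w at [A-k-T] → (3, 6)
vs Aez: Colm plays A → Rowan plays k at [A] → Rowan plays T at [A-k] → Colm plays z at [A-k-T] → (0, 1)
vs Abw: Colm plays A → Rowan plays k at [A] → Rowan plays T at [A-k] → Colm plays w at [A-k-T] → (3, 6)
vs Abz: Colm plays A → Rowan plays k at [A] → Rowan plays T at [A-k] → Colm plays z at [A-k-T] → (0, 1)
vs Cew: Colm plays C → Rowan plays k at [C] → (5, 6)
vs Cez: Colm plays C → Rowan plays k at [C] → (5, 6)
vs Cbw: Colm plays C → Rowan plays k at [C] → (5, 6)
vs Cbz: Colm plays C → Rowan plays k at [C] → (5, 6)

(3,6) (0,1) (3,6) (0,1) (5,6) (5,6) (5,6) (5,6)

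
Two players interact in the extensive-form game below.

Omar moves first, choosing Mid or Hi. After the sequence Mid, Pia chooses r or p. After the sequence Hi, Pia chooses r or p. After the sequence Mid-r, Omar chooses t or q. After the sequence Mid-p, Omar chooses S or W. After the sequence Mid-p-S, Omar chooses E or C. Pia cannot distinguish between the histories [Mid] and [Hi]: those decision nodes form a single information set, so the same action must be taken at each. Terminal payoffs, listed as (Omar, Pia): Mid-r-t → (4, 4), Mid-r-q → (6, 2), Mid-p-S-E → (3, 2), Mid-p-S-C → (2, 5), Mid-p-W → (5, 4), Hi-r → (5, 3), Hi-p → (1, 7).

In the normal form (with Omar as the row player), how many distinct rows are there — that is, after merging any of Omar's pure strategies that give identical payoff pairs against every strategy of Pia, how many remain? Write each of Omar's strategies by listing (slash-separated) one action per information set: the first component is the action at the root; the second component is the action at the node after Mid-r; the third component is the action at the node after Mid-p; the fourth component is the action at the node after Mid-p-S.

7

Omar has 16 pure strategies: Mid/t/S/E, Mid/t/S/C, Mid/t/W/E, Mid/t/W/C, Mid/q/S/E, Mid/q/S/C, Mid/q/W/E, Mid/q/W/C, Hi/t/S/E, Hi/t/S/C, Hi/t/W/E, Hi/t/W/C, Hi/q/S/E, Hi/q/S/C, Hi/q/W/E, Hi/q/W/C. Columns: r, p.
{Mid/t/S/E} → row (4,4) (3,2)
{Mid/t/S/C} → row (4,4) (2,5)
{Mid/t/W/E, Mid/t/W/C} → row (4,4) (5,4)
{Mid/q/S/E} → row (6,2) (3,2)
{Mid/q/S/C} → row (6,2) (2,5)
{Mid/q/W/E, Mid/q/W/C} → row (6,2) (5,4)
{Hi/t/S/E, Hi/t/S/C, Hi/t/W/E, Hi/t/W/C, Hi/q/S/E, Hi/q/S/C, Hi/q/W/E, Hi/q/W/C} → row (5,3) (1,7)
That's 7 distinct rows out of 16 strategies.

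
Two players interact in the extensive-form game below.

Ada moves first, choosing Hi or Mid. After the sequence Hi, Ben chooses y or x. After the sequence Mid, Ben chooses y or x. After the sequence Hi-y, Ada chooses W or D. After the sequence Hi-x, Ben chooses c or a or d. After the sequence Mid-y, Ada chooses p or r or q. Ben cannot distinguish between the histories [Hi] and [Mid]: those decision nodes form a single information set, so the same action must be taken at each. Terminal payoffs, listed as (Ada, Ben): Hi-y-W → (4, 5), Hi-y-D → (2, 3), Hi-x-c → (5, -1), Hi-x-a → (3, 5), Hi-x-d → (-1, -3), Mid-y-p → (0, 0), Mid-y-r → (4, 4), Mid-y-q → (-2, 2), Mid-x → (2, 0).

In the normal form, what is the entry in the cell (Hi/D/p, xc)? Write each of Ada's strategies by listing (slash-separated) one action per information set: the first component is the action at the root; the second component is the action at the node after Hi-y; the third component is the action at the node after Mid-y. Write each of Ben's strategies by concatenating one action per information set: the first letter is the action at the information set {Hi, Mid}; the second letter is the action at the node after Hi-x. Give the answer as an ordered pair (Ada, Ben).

Trace the play path from the root:
  Ada plays Hi
  Ben plays x at [Hi]
  Ben plays c at [Hi-x]
→ terminal payoff (5, -1).
(Ada's choice at the node after Hi-y is never reached on this path, so it doesn't affect the outcome.)

(5, -1)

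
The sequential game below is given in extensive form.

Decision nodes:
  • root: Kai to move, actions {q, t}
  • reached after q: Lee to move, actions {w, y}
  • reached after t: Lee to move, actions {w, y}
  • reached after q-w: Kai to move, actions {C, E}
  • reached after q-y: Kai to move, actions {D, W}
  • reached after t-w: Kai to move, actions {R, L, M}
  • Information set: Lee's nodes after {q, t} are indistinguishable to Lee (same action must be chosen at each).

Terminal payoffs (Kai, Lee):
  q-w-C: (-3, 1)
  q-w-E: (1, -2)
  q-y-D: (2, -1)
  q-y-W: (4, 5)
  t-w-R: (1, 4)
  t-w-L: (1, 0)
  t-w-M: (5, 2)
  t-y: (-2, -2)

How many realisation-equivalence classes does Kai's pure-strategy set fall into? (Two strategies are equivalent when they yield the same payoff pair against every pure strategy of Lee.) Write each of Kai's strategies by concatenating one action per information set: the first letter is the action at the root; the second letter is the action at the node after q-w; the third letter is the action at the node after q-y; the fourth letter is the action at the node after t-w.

Kai has 24 pure strategies: qCDR, qCDL, qCDM, qCWR, qCWL, qCWM, qEDR, qEDL, qEDM, qEWR, qEWL, qEWM, tCDR, tCDL, tCDM, tCWR, tCWL, tCWM, tEDR, tEDL, tEDM, tEWR, tEWL, tEWM. Columns: w, y.
{qCDR, qCDL, qCDM} → row (-3,1) (2,-1)
{qCWR, qCWL, qCWM} → row (-3,1) (4,5)
{qEDR, qEDL, qEDM} → row (1,-2) (2,-1)
{qEWR, qEWL, qEWM} → row (1,-2) (4,5)
{tCDR, tCWR, tEDR, tEWR} → row (1,4) (-2,-2)
{tCDL, tCWL, tEDL, tEWL} → row (1,0) (-2,-2)
{tCDM, tCWM, tEDM, tEWM} → row (5,2) (-2,-2)
That's 7 distinct rows out of 24 strategies.

7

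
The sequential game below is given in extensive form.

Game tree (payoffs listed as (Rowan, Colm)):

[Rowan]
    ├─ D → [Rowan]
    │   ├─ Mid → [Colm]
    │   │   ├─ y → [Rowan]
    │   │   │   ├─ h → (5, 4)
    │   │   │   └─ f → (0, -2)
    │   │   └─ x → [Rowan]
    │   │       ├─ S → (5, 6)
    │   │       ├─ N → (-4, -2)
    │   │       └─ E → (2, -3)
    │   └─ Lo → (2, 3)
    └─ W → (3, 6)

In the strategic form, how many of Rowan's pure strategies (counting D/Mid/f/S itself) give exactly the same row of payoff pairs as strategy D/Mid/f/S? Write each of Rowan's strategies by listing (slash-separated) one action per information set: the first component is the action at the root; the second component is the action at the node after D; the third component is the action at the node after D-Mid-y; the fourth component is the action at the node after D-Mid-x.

1

Row for D/Mid/f/S (columns y, x): (0,-2) (5,6).
Every one of Rowan's information sets is on the play path for some reply by Colm when Rowan follows D/Mid/f/S.
Changing the action at any of them therefore changes at least one column, so only D/Mid/f/S itself gives this row.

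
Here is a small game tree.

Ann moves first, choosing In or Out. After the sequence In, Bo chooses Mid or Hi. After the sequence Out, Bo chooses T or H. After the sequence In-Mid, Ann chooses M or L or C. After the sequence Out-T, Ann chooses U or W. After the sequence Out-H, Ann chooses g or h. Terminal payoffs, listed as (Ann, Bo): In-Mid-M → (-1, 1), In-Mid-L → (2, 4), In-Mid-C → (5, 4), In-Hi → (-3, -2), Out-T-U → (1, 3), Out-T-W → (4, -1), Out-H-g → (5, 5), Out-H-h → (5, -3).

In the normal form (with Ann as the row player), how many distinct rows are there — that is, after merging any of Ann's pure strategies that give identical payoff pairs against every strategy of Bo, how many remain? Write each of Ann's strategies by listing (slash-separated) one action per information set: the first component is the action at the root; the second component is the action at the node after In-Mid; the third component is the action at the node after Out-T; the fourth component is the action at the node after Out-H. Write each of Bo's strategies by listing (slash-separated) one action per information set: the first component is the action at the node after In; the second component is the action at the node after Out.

Ann has 24 pure strategies: In/M/U/g, In/M/U/h, In/M/W/g, In/M/W/h, In/L/U/g, In/L/U/h, In/L/W/g, In/L/W/h, In/C/U/g, In/C/U/h, In/C/W/g, In/C/W/h, Out/M/U/g, Out/M/U/h, Out/M/W/g, Out/M/W/h, Out/L/U/g, Out/L/U/h, Out/L/W/g, Out/L/W/h, Out/C/U/g, Out/C/U/h, Out/C/W/g, Out/C/W/h. Columns: Mid/T, Mid/H, Hi/T, Hi/H.
{In/M/U/g, In/M/U/h, In/M/W/g, In/M/W/h} → row (-1,1) (-1,1) (-3,-2) (-3,-2)
{In/L/U/g, In/L/U/h, In/L/W/g, In/L/W/h} → row (2,4) (2,4) (-3,-2) (-3,-2)
{In/C/U/g, In/C/U/h, In/C/W/g, In/C/W/h} → row (5,4) (5,4) (-3,-2) (-3,-2)
{Out/M/U/g, Out/L/U/g, Out/C/U/g} → row (1,3) (5,5) (1,3) (5,5)
{Out/M/U/h, Out/L/U/h, Out/C/U/h} → row (1,3) (5,-3) (1,3) (5,-3)
{Out/M/W/g, Out/L/W/g, Out/C/W/g} → row (4,-1) (5,5) (4,-1) (5,5)
{Out/M/W/h, Out/L/W/h, Out/C/W/h} → row (4,-1) (5,-3) (4,-1) (5,-3)
That's 7 distinct rows out of 24 strategies.

7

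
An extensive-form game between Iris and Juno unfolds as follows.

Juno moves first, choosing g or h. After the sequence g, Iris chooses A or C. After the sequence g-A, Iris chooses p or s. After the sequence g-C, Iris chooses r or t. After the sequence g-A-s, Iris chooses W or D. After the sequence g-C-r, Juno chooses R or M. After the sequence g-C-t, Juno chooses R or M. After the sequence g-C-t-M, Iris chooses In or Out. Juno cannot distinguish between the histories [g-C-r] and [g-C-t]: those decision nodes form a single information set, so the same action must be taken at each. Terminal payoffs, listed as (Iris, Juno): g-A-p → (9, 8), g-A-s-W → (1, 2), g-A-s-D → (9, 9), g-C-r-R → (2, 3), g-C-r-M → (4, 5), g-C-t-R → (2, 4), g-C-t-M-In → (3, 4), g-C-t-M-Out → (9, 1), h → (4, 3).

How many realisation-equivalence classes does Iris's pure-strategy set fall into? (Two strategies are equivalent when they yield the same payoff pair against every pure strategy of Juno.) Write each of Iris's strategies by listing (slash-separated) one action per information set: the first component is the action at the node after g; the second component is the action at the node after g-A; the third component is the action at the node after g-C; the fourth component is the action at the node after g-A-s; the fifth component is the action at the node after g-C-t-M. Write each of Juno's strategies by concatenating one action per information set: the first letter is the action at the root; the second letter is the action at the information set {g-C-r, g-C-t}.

Iris has 32 pure strategies: A/p/r/W/In, A/p/r/W/Out, A/p/r/D/In, A/p/r/D/Out, A/p/t/W/In, A/p/t/W/Out, A/p/t/D/In, A/p/t/D/Out, A/s/r/W/In, A/s/r/W/Out, A/s/r/D/In, A/s/r/D/Out, A/s/t/W/In, A/s/t/W/Out, A/s/t/D/In, A/s/t/D/Out, C/p/r/W/In, C/p/r/W/Out, C/p/r/D/In, C/p/r/D/Out, C/p/t/W/In, C/p/t/W/Out, C/p/t/D/In, C/p/t/D/Out, C/s/r/W/In, C/s/r/W/Out, C/s/r/D/In, C/s/r/D/Out, C/s/t/W/In, C/s/t/W/Out, C/s/t/D/In, C/s/t/D/Out. Columns: gR, gM, hR, hM.
{A/p/r/W/In, A/p/r/W/Out, A/p/r/D/In, A/p/r/D/Out, A/p/t/W/In, A/p/t/W/Out, A/p/t/D/In, A/p/t/D/Out} → row (9,8) (9,8) (4,3) (4,3)
{A/s/r/W/In, A/s/r/W/Out, A/s/t/W/In, A/s/t/W/Out} → row (1,2) (1,2) (4,3) (4,3)
{A/s/r/D/In, A/s/r/D/Out, A/s/t/D/In, A/s/t/D/Out} → row (9,9) (9,9) (4,3) (4,3)
{C/p/r/W/In, C/p/r/W/Out, C/p/r/D/In, C/p/r/D/Out, C/s/r/W/In, C/s/r/W/Out, C/s/r/D/In, C/s/r/D/Out} → row (2,3) (4,5) (4,3) (4,3)
{C/p/t/W/In, C/p/t/D/In, C/s/t/W/In, C/s/t/D/In} → row (2,4) (3,4) (4,3) (4,3)
{C/p/t/W/Out, C/p/t/D/Out, C/s/t/W/Out, C/s/t/D/Out} → row (2,4) (9,1) (4,3) (4,3)
That's 6 distinct rows out of 32 strategies.

6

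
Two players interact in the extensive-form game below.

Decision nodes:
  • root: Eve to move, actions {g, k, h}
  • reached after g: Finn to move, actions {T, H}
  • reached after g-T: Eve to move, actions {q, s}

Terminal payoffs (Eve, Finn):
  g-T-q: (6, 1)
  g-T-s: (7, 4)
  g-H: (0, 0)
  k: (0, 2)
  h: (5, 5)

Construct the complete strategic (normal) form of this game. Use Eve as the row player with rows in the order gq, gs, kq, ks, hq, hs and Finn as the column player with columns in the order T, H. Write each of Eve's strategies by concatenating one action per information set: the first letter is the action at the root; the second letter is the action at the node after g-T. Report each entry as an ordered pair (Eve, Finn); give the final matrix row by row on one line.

Row gq: T→(6,1), H→(0,0)
Row gs: T→(7,4), H→(0,0)
Row kq: T→(0,2), H→(0,2)
Row ks: T→(0,2), H→(0,2)
Row hq: T→(5,5), H→(5,5)
Row hs: T→(5,5), H→(5,5)

gq: (6,1) (0,0) | gs: (7,4) (0,0) | kq: (0,2) (0,2) | ks: (0,2) (0,2) | hq: (5,5) (5,5) | hs: (5,5) (5,5)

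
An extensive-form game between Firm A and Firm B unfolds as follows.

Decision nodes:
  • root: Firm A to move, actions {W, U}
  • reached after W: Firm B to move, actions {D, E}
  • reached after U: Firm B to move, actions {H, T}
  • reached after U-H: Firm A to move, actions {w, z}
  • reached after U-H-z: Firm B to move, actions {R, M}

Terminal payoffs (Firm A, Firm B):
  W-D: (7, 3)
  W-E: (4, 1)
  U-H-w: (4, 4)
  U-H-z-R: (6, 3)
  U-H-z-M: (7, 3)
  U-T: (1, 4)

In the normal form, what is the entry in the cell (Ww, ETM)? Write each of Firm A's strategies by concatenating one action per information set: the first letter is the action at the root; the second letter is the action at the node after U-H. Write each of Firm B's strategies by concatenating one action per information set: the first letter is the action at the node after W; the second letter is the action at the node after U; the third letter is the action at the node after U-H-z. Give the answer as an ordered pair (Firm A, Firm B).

Trace the play path from the root:
  Firm A plays W
  Firm B plays E at [W]
→ terminal payoff (4, 1).
(Firm A's choice at the node after U-H is never reached on this path, so it doesn't affect the outcome.)

(4, 1)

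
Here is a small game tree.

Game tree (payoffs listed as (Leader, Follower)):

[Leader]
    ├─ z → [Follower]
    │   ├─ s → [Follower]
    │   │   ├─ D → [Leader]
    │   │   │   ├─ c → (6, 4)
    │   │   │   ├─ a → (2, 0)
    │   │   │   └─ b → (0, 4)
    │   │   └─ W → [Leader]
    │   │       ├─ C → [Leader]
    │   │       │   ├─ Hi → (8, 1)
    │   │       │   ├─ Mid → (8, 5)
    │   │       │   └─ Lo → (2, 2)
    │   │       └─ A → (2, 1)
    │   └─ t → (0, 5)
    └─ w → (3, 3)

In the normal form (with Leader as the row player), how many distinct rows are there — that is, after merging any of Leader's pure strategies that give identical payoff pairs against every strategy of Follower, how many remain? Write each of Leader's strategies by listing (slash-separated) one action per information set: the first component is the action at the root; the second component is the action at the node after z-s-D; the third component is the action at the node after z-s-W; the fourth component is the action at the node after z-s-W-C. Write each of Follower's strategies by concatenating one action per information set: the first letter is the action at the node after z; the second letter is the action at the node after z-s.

13

Leader has 36 pure strategies: z/c/C/Hi, z/c/C/Mid, z/c/C/Lo, z/c/A/Hi, z/c/A/Mid, z/c/A/Lo, z/a/C/Hi, z/a/C/Mid, z/a/C/Lo, z/a/A/Hi, z/a/A/Mid, z/a/A/Lo, z/b/C/Hi, z/b/C/Mid, z/b/C/Lo, z/b/A/Hi, z/b/A/Mid, z/b/A/Lo, w/c/C/Hi, w/c/C/Mid, w/c/C/Lo, w/c/A/Hi, w/c/A/Mid, w/c/A/Lo, w/a/C/Hi, w/a/C/Mid, w/a/C/Lo, w/a/A/Hi, w/a/A/Mid, w/a/A/Lo, w/b/C/Hi, w/b/C/Mid, w/b/C/Lo, w/b/A/Hi, w/b/A/Mid, w/b/A/Lo. Columns: sD, sW, tD, tW.
{z/c/C/Hi} → row (6,4) (8,1) (0,5) (0,5)
{z/c/C/Mid} → row (6,4) (8,5) (0,5) (0,5)
{z/c/C/Lo} → row (6,4) (2,2) (0,5) (0,5)
{z/c/A/Hi, z/c/A/Mid, z/c/A/Lo} → row (6,4) (2,1) (0,5) (0,5)
{z/a/C/Hi} → row (2,0) (8,1) (0,5) (0,5)
{z/a/C/Mid} → row (2,0) (8,5) (0,5) (0,5)
{z/a/C/Lo} → row (2,0) (2,2) (0,5) (0,5)
{z/a/A/Hi, z/a/A/Mid, z/a/A/Lo} → row (2,0) (2,1) (0,5) (0,5)
{z/b/C/Hi} → row (0,4) (8,1) (0,5) (0,5)
{z/b/C/Mid} → row (0,4) (8,5) (0,5) (0,5)
{z/b/C/Lo} → row (0,4) (2,2) (0,5) (0,5)
{z/b/A/Hi, z/b/A/Mid, z/b/A/Lo} → row (0,4) (2,1) (0,5) (0,5)
{w/c/C/Hi, w/c/C/Mid, w/c/C/Lo, w/c/A/Hi, w/c/A/Mid, w/c/A/Lo, w/a/C/Hi, w/a/C/Mid, w/a/C/Lo, w/a/A/Hi, w/a/A/Mid, w/a/A/Lo, w/b/C/Hi, w/b/C/Mid, w/b/C/Lo, w/b/A/Hi, w/b/A/Mid, w/b/A/Lo} → row (3,3) (3,3) (3,3) (3,3)
That's 13 distinct rows out of 36 strategies.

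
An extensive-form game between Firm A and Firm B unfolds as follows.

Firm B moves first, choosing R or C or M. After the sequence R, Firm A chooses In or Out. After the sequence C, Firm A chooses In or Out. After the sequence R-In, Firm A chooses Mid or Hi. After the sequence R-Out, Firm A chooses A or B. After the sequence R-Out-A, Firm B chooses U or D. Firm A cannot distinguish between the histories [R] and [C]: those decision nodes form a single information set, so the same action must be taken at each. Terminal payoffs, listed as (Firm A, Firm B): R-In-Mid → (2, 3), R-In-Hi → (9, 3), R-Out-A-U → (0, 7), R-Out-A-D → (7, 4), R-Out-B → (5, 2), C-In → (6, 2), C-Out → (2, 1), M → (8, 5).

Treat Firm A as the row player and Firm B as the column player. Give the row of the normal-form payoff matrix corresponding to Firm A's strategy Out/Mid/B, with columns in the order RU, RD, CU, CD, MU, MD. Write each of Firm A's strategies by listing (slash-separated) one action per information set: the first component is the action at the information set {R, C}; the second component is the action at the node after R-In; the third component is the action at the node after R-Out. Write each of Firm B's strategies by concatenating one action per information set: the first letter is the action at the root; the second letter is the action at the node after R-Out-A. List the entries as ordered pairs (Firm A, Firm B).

(5,2) (5,2) (2,1) (2,1) (8,5) (8,5)

vs RU: Firm B plays R → Firm A plays Out at [R] → Firm A plays B at [R-Out] → (5, 2)
vs RD: Firm B plays R → Firm A plays Out at [R] → Firm A plays B at [R-Out] → (5, 2)
vs CU: Firm B plays C → Firm A plays Out at [C] → (2, 1)
vs CD: Firm B plays C → Firm A plays Out at [C] → (2, 1)
vs MU: Firm B plays M → (8, 5)
vs MD: Firm B plays M → (8, 5)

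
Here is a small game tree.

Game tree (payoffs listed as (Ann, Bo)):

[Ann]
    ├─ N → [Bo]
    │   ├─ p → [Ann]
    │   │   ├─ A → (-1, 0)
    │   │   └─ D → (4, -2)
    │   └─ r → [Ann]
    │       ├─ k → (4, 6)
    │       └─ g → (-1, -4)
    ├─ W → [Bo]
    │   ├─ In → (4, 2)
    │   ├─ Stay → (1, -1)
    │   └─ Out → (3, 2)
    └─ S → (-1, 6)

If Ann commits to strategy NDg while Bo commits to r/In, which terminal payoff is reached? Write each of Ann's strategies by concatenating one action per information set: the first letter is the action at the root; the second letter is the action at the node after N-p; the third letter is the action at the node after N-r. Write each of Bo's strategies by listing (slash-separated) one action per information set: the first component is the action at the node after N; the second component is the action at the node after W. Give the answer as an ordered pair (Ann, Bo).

Trace the play path from the root:
  Ann plays N
  Bo plays r at [N]
  Ann plays g at [N-r]
→ terminal payoff (-1, -4).
(Ann's choice at the node after N-p is never reached on this path, so it doesn't affect the outcome.)

(-1, -4)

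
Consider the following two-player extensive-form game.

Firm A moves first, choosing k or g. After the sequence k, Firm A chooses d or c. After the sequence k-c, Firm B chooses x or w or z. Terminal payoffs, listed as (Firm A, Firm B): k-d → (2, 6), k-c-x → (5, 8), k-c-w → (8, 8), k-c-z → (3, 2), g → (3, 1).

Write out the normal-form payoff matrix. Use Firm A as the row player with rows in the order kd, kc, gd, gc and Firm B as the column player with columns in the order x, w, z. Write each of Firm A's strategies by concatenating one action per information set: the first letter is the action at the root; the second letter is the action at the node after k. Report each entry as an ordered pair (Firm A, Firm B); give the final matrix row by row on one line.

Row kd: x→(2,6), w→(2,6), z→(2,6)
Row kc: x→(5,8), w→(8,8), z→(3,2)
Row gd: x→(3,1), w→(3,1), z→(3,1)
Row gc: x→(3,1), w→(3,1), z→(3,1)

kd: (2,6) (2,6) (2,6) | kc: (5,8) (8,8) (3,2) | gd: (3,1) (3,1) (3,1) | gc: (3,1) (3,1) (3,1)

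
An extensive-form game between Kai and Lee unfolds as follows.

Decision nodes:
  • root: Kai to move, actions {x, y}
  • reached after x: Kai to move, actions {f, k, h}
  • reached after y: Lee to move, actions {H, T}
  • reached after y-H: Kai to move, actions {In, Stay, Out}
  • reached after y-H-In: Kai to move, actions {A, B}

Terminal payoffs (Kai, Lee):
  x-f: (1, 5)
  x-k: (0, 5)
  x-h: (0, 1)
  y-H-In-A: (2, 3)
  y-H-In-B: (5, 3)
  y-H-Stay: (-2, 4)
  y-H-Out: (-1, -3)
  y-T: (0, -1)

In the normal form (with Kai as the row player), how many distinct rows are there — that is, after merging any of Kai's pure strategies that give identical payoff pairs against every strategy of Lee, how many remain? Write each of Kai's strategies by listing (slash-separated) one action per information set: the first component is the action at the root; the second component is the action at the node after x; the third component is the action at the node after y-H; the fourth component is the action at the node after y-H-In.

7

Kai has 36 pure strategies: x/f/In/A, x/f/In/B, x/f/Stay/A, x/f/Stay/B, x/f/Out/A, x/f/Out/B, x/k/In/A, x/k/In/B, x/k/Stay/A, x/k/Stay/B, x/k/Out/A, x/k/Out/B, x/h/In/A, x/h/In/B, x/h/Stay/A, x/h/Stay/B, x/h/Out/A, x/h/Out/B, y/f/In/A, y/f/In/B, y/f/Stay/A, y/f/Stay/B, y/f/Out/A, y/f/Out/B, y/k/In/A, y/k/In/B, y/k/Stay/A, y/k/Stay/B, y/k/Out/A, y/k/Out/B, y/h/In/A, y/h/In/B, y/h/Stay/A, y/h/Stay/B, y/h/Out/A, y/h/Out/B. Columns: H, T.
{x/f/In/A, x/f/In/B, x/f/Stay/A, x/f/Stay/B, x/f/Out/A, x/f/Out/B} → row (1,5) (1,5)
{x/k/In/A, x/k/In/B, x/k/Stay/A, x/k/Stay/B, x/k/Out/A, x/k/Out/B} → row (0,5) (0,5)
{x/h/In/A, x/h/In/B, x/h/Stay/A, x/h/Stay/B, x/h/Out/A, x/h/Out/B} → row (0,1) (0,1)
{y/f/In/A, y/k/In/A, y/h/In/A} → row (2,3) (0,-1)
{y/f/In/B, y/k/In/B, y/h/In/B} → row (5,3) (0,-1)
{y/f/Stay/A, y/f/Stay/B, y/k/Stay/A, y/k/Stay/B, y/h/Stay/A, y/h/Stay/B} → row (-2,4) (0,-1)
{y/f/Out/A, y/f/Out/B, y/k/Out/A, y/k/Out/B, y/h/Out/A, y/h/Out/B} → row (-1,-3) (0,-1)
That's 7 distinct rows out of 36 strategies.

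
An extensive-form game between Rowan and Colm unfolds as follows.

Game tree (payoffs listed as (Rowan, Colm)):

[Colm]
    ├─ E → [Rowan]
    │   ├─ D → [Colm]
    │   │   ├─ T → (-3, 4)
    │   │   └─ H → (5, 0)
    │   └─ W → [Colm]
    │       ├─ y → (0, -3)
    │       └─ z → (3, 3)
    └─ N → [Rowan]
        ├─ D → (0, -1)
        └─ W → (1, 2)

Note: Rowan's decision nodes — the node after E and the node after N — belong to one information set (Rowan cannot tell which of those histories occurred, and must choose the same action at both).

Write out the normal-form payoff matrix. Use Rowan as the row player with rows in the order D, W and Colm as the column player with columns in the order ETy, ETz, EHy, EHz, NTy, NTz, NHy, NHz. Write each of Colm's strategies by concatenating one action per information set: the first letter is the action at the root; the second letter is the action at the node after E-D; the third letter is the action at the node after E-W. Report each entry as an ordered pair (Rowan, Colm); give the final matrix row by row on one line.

          ETy      ETz      EHy      EHz      NTy      NTz      NHy      NHz
   D   (-3,4)   (-3,4)    (5,0)    (5,0)   (0,-1)   (0,-1)   (0,-1)   (0,-1)
   W   (0,-3)    (3,3)   (0,-3)    (3,3)    (1,2)    (1,2)    (1,2)    (1,2)

D: (-3,4) (-3,4) (5,0) (5,0) (0,-1) (0,-1) (0,-1) (0,-1) | W: (0,-3) (3,3) (0,-3) (3,3) (1,2) (1,2) (1,2) (1,2)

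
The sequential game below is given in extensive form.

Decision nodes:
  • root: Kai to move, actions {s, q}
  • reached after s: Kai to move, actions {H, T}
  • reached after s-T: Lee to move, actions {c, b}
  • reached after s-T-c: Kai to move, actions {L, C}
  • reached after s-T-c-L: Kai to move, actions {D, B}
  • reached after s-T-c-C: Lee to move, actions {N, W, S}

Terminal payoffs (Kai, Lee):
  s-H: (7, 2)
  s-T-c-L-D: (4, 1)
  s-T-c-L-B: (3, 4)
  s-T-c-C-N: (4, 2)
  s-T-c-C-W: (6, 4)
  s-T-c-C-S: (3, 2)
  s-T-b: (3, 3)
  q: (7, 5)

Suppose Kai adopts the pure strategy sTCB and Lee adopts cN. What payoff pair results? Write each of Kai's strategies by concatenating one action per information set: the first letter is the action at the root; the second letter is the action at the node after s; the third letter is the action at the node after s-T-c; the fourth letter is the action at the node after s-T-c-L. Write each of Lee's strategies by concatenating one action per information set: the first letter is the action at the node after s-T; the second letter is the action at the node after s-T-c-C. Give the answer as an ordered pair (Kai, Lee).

(4, 2)

Trace the play path from the root:
  Kai plays s
  Kai plays T at [s]
  Lee plays c at [s-T]
  Kai plays C at [s-T-c]
  Lee plays N at [s-T-c-C]
→ terminal payoff (4, 2).
(Kai's choice at the node after s-T-c-L is never reached on this path, so it doesn't affect the outcome.)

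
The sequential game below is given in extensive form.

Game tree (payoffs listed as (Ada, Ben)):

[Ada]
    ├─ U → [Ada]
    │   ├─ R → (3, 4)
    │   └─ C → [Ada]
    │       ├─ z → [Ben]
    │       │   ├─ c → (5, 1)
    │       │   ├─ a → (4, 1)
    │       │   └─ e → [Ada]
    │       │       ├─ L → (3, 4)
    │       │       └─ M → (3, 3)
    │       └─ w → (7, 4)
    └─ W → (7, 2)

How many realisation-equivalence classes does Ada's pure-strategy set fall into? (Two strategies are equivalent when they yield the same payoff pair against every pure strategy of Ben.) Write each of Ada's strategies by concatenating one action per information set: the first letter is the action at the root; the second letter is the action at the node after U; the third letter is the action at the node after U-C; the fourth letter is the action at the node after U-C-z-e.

5

Ada has 16 pure strategies: URzL, URzM, URwL, URwM, UCzL, UCzM, UCwL, UCwM, WRzL, WRzM, WRwL, WRwM, WCzL, WCzM, WCwL, WCwM. Columns: c, a, e.
{URzL, URzM, URwL, URwM} → row (3,4) (3,4) (3,4)
{UCzL} → row (5,1) (4,1) (3,4)
{UCzM} → row (5,1) (4,1) (3,3)
{UCwL, UCwM} → row (7,4) (7,4) (7,4)
{WRzL, WRzM, WRwL, WRwM, WCzL, WCzM, WCwL, WCwM} → row (7,2) (7,2) (7,2)
That's 5 distinct rows out of 16 strategies.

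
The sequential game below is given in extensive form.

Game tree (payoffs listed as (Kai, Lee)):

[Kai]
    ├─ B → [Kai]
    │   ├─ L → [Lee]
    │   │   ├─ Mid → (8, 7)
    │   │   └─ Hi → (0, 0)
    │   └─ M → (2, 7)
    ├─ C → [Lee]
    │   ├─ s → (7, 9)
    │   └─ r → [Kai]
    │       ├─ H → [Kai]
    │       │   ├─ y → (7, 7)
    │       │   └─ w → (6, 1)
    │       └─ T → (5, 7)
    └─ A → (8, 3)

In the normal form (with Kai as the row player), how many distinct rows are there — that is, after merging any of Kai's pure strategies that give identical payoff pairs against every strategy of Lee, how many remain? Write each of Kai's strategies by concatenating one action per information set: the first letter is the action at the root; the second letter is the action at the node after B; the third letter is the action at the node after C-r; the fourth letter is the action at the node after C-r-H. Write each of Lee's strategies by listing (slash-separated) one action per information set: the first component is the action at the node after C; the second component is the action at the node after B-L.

6

Kai has 24 pure strategies: BLHy, BLHw, BLTy, BLTw, BMHy, BMHw, BMTy, BMTw, CLHy, CLHw, CLTy, CLTw, CMHy, CMHw, CMTy, CMTw, ALHy, ALHw, ALTy, ALTw, AMHy, AMHw, AMTy, AMTw. Columns: s/Mid, s/Hi, r/Mid, r/Hi.
{BLHy, BLHw, BLTy, BLTw} → row (8,7) (0,0) (8,7) (0,0)
{BMHy, BMHw, BMTy, BMTw} → row (2,7) (2,7) (2,7) (2,7)
{CLHy, CMHy} → row (7,9) (7,9) (7,7) (7,7)
{CLHw, CMHw} → row (7,9) (7,9) (6,1) (6,1)
{CLTy, CLTw, CMTy, CMTw} → row (7,9) (7,9) (5,7) (5,7)
{ALHy, ALHw, ALTy, ALTw, AMHy, AMHw, AMTy, AMTw} → row (8,3) (8,3) (8,3) (8,3)
That's 6 distinct rows out of 24 strategies.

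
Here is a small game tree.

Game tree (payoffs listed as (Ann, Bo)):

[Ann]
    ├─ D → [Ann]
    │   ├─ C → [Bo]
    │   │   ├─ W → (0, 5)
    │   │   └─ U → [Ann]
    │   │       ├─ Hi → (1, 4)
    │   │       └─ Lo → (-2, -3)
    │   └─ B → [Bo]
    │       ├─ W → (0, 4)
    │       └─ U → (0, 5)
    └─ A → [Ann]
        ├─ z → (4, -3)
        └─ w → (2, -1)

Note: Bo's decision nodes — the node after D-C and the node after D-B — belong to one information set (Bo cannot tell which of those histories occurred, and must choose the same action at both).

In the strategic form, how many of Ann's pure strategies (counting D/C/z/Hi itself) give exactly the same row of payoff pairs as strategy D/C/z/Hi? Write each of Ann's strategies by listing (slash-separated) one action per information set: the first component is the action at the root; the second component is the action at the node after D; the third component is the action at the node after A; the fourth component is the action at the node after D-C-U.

Row for D/C/z/Hi (columns W, U): (0,5) (1,4).
Under D/C/z/Hi, Ann's choice at the node after A can never be reached regardless of what Bo does, so varying those choices leaves every outcome unchanged.
Holding the reachable choices fixed and varying the unreachable one freely already gives 2 equivalent strategies.
No other strategy reproduces this row, so those 2 are the full class: D/C/z/Hi, D/C/w/Hi.

2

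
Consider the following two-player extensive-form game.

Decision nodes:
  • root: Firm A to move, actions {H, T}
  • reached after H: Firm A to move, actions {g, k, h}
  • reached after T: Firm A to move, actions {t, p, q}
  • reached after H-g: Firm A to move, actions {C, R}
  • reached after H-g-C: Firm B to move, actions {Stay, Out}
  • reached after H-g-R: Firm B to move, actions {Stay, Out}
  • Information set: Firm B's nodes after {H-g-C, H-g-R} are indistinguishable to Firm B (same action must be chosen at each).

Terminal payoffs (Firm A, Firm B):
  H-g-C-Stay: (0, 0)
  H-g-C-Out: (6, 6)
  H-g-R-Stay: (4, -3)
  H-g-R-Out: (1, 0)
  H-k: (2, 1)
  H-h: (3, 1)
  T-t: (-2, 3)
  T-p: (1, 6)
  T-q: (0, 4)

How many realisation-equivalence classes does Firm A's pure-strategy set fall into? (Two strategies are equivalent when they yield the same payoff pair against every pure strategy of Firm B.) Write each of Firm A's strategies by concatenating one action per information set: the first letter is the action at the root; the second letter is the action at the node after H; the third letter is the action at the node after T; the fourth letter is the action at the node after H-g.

Firm A has 36 pure strategies: HgtC, HgtR, HgpC, HgpR, HgqC, HgqR, HktC, HktR, HkpC, HkpR, HkqC, HkqR, HhtC, HhtR, HhpC, HhpR, HhqC, HhqR, TgtC, TgtR, TgpC, TgpR, TgqC, TgqR, TktC, TktR, TkpC, TkpR, TkqC, TkqR, ThtC, ThtR, ThpC, ThpR, ThqC, ThqR. Columns: Stay, Out.
{HgtC, HgpC, HgqC} → row (0,0) (6,6)
{HgtR, HgpR, HgqR} → row (4,-3) (1,0)
{HktC, HktR, HkpC, HkpR, HkqC, HkqR} → row (2,1) (2,1)
{HhtC, HhtR, HhpC, HhpR, HhqC, HhqR} → row (3,1) (3,1)
{TgtC, TgtR, TktC, TktR, ThtC, ThtR} → row (-2,3) (-2,3)
{TgpC, TgpR, TkpC, TkpR, ThpC, ThpR} → row (1,6) (1,6)
{TgqC, TgqR, TkqC, TkqR, ThqC, ThqR} → row (0,4) (0,4)
That's 7 distinct rows out of 36 strategies.

7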